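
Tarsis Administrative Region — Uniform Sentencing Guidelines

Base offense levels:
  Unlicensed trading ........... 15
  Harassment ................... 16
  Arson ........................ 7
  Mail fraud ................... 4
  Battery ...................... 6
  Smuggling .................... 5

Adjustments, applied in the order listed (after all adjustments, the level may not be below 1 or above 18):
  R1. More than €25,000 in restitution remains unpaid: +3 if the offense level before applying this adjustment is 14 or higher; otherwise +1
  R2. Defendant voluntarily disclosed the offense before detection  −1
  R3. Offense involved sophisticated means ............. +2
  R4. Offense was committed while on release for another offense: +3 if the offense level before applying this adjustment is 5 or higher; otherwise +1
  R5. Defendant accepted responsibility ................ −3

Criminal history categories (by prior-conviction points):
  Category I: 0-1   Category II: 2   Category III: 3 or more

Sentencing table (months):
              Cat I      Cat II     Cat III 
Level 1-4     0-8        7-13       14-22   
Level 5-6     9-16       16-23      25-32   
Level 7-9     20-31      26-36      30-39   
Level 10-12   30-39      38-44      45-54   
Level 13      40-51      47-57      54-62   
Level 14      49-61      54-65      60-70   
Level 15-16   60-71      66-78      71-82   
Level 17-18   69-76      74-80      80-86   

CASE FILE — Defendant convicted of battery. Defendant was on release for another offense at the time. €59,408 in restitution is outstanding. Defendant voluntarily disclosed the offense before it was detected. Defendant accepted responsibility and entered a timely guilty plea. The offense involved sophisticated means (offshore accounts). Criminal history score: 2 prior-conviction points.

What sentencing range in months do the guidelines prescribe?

26-36 months

Base offense level for battery: 6.
R1 applies (level before this adjustment is 6 < 14, so +1): 6 + 1 = 7.
R2 applies: 7 − 1 = 6.
R3 applies: 6 + 2 = 8.
R4 applies (level before this adjustment is 8 ≥ 5, so +3): 8 + 3 = 11.
R5 applies: 11 − 3 = 8.
Final offense level: 8.
Criminal history: 2 prior points → Category II (2).
Level 8 falls in the 7-9 band.
Grid: Level 7-9 × Category II = 26-36 months.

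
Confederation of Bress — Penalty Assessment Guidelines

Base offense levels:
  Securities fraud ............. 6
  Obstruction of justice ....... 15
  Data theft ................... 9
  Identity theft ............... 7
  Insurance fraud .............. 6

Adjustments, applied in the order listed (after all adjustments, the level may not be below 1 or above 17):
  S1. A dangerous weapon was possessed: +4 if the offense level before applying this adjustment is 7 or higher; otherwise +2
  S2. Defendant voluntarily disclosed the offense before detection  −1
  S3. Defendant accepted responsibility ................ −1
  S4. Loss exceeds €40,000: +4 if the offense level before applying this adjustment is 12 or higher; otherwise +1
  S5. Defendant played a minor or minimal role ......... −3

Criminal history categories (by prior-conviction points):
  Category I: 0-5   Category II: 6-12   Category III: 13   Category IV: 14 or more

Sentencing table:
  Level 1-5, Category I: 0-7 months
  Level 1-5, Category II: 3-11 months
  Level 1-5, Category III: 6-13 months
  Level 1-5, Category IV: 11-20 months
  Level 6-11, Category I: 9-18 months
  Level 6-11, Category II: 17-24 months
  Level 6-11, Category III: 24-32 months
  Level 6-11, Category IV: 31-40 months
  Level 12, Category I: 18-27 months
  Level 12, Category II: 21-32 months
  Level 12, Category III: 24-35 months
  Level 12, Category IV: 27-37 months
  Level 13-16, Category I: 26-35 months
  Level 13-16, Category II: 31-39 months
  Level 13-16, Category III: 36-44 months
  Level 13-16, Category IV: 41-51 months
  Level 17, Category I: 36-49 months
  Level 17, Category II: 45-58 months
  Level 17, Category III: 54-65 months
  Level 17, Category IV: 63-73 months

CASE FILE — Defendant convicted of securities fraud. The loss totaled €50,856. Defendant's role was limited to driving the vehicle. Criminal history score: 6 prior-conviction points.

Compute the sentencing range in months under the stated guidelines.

Base offense level for securities fraud: 6.
S1 does not apply.
S4 applies (level before this adjustment is 6 < 12, so +1): 6 + 1 = 7.
S5 applies: 7 − 3 = 4.
Final offense level: 4.
Criminal history: 6 prior points → Category II (6-12).
Level 4 falls in the 1-5 band.
Grid: Level 1-5 × Category II = 3-11 months.

3-11 months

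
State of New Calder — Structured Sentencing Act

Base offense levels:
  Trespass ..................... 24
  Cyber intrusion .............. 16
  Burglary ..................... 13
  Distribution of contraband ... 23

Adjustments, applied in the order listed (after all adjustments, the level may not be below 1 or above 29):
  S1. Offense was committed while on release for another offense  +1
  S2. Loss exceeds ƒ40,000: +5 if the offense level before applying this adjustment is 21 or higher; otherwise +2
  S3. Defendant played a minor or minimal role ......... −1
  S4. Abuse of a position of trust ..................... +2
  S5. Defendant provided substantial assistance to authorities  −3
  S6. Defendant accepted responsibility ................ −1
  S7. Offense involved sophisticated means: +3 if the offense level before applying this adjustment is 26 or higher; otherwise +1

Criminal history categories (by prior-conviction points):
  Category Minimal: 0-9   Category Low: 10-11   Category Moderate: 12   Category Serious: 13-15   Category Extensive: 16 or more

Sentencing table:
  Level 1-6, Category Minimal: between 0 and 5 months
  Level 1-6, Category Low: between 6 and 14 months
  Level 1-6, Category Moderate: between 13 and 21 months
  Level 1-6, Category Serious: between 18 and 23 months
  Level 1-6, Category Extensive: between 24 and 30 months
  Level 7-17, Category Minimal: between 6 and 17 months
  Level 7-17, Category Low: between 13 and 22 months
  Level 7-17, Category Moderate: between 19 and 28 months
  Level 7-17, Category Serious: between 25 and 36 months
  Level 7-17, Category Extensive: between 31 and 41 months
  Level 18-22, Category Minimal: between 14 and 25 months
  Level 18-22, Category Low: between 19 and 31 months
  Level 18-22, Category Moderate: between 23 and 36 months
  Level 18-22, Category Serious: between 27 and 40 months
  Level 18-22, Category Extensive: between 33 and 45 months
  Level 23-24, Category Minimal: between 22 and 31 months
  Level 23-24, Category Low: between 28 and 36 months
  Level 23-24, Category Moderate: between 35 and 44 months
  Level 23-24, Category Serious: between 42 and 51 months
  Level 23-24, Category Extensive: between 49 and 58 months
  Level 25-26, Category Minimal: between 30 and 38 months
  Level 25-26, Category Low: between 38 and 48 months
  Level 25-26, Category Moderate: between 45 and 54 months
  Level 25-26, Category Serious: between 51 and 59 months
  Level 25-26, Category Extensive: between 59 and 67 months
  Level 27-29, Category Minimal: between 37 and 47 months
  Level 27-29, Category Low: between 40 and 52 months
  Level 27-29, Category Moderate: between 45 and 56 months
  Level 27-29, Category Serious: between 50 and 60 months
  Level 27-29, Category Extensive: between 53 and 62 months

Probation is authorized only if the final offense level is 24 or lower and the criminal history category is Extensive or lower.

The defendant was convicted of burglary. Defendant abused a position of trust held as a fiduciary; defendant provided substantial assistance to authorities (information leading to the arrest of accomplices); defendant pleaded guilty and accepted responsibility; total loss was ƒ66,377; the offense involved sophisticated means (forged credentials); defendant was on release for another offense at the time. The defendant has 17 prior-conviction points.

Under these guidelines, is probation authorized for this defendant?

Yes

Base offense level for burglary: 13.
S1 applies: 13 + 1 = 14.
S2 applies (level before this adjustment is 14 < 21, so +2): 14 + 2 = 16.
S4 applies: 16 + 2 = 18.
S5 applies: 18 − 3 = 15.
S6 applies: 15 − 1 = 14.
S7 applies (level before this adjustment is 14 < 26, so +1): 14 + 1 = 15.
Final offense level: 15.
Criminal history: 17 prior points → Category Extensive (16+).
Level 15 falls in the 7-17 band.
Grid: Level 7-17 × Category Extensive = 31-41 months.
Probation check: level 15 ≤ 24 and category Extensive ≤ Extensive → eligible.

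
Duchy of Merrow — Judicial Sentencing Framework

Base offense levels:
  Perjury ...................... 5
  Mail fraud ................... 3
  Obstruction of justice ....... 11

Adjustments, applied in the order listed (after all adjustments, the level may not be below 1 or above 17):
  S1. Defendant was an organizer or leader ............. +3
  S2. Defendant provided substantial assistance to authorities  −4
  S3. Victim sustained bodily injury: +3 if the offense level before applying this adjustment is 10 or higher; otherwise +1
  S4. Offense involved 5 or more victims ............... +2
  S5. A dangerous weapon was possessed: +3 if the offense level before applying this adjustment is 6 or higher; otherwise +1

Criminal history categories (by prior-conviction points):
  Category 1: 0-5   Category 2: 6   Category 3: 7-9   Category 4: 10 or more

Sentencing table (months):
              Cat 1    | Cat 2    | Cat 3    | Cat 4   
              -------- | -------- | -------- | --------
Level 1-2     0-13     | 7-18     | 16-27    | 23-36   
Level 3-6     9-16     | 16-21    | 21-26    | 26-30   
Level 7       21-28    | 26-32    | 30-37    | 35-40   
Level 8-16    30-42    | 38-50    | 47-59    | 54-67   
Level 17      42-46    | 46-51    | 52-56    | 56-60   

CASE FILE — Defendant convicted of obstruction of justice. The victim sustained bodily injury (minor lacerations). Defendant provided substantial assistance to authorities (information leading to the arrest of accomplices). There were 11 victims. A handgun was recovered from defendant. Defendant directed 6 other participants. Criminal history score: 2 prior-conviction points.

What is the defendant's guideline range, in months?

Base offense level for obstruction of justice: 11.
S1 applies: 11 + 3 = 14.
S2 applies: 14 − 4 = 10.
S3 applies (level before this adjustment is 10 ≥ 10, so +3): 10 + 3 = 13.
S4 applies: 13 + 2 = 15.
S5 applies (level before this adjustment is 15 ≥ 6, so +3): 15 + 3 = 18.
Level 18 exceeds the maximum of 17; capped at 17.
Final offense level: 17.
Criminal history: 2 prior points → Category 1 (0-5).
Level 17 falls in the 17 band.
Grid: Level 17 × Category 1 = 42-46 months.

42-46 months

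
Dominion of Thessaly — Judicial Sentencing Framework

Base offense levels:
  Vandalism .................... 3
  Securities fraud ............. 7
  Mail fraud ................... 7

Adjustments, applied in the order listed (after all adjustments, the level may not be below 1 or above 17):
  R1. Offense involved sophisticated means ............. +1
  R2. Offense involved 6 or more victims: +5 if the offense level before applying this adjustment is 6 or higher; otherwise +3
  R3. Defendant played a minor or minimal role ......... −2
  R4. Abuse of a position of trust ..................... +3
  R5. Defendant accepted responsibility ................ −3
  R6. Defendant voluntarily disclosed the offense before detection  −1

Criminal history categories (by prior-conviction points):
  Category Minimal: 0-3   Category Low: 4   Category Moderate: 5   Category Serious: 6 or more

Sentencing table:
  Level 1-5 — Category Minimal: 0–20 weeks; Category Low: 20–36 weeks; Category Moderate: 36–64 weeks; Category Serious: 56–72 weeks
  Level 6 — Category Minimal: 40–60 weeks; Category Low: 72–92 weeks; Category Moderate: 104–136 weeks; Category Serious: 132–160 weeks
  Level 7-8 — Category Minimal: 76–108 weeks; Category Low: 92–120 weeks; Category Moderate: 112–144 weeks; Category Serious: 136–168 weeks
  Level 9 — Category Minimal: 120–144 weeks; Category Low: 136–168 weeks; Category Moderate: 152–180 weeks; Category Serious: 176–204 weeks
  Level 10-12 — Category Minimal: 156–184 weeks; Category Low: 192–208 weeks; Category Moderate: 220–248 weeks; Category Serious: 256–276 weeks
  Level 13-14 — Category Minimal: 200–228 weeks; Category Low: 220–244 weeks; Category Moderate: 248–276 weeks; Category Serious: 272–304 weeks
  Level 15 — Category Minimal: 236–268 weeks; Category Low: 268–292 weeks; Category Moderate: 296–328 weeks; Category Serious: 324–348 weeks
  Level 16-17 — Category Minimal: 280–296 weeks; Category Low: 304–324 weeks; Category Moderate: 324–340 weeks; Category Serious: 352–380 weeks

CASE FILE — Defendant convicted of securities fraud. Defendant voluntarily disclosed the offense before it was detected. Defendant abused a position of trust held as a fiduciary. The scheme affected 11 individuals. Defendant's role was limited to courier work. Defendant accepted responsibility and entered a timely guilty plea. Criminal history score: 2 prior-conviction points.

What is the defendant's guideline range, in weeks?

Base offense level for securities fraud: 7.
R2 applies (level before this adjustment is 7 ≥ 6, so +5): 7 + 5 = 12.
R3 applies: 12 − 2 = 10.
R4 applies: 10 + 3 = 13.
R5 applies: 13 − 3 = 10.
R6 applies: 10 − 1 = 9.
Final offense level: 9.
Criminal history: 2 prior points → Category Minimal (0-3).
Level 9 falls in the 9 band.
Grid: Level 9 × Category Minimal = 120-144 weeks.

120-144 weeks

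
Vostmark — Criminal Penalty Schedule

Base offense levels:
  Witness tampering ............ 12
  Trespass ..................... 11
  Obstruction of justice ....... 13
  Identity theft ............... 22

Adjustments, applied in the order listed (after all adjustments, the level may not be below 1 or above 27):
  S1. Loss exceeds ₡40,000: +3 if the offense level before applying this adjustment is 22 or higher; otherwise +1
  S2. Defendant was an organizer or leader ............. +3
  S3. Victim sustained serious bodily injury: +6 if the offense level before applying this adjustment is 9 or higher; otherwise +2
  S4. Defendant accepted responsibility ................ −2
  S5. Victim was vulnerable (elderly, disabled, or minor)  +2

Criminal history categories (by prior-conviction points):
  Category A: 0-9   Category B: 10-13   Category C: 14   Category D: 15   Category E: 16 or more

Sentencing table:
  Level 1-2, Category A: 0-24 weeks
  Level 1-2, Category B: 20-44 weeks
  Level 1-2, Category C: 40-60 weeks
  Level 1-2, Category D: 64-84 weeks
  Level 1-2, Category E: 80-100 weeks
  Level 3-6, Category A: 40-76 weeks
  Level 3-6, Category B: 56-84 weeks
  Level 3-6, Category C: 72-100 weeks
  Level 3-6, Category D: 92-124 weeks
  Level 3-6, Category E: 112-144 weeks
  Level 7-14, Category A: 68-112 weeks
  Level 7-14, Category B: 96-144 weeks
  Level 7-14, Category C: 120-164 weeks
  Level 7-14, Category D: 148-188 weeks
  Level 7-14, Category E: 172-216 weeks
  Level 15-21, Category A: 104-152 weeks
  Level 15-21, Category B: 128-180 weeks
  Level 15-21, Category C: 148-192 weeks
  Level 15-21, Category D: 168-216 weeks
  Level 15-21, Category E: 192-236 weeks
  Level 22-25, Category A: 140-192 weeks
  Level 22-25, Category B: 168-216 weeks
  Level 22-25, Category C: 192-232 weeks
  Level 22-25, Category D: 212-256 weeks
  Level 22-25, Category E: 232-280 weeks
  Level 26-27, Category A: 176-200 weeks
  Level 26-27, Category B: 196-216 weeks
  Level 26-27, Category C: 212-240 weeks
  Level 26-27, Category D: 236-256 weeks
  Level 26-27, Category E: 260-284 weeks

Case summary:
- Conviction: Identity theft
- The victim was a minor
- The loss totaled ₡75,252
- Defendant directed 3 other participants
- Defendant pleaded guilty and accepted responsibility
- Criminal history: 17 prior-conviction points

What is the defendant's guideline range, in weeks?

Base offense level for identity theft: 22.
S1 applies (level before this adjustment is 22 ≥ 22, so +3): 22 + 3 = 25.
S2 applies: 25 + 3 = 28.
S3 does not apply.
S4 applies: 28 − 2 = 26.
S5 applies: 26 + 2 = 28.
Level 28 exceeds the maximum of 27; capped at 27.
Final offense level: 27.
Criminal history: 17 prior points → Category E (16+).
Level 27 falls in the 26-27 band.
Grid: Level 26-27 × Category E = 260-284 weeks.

260-284 weeks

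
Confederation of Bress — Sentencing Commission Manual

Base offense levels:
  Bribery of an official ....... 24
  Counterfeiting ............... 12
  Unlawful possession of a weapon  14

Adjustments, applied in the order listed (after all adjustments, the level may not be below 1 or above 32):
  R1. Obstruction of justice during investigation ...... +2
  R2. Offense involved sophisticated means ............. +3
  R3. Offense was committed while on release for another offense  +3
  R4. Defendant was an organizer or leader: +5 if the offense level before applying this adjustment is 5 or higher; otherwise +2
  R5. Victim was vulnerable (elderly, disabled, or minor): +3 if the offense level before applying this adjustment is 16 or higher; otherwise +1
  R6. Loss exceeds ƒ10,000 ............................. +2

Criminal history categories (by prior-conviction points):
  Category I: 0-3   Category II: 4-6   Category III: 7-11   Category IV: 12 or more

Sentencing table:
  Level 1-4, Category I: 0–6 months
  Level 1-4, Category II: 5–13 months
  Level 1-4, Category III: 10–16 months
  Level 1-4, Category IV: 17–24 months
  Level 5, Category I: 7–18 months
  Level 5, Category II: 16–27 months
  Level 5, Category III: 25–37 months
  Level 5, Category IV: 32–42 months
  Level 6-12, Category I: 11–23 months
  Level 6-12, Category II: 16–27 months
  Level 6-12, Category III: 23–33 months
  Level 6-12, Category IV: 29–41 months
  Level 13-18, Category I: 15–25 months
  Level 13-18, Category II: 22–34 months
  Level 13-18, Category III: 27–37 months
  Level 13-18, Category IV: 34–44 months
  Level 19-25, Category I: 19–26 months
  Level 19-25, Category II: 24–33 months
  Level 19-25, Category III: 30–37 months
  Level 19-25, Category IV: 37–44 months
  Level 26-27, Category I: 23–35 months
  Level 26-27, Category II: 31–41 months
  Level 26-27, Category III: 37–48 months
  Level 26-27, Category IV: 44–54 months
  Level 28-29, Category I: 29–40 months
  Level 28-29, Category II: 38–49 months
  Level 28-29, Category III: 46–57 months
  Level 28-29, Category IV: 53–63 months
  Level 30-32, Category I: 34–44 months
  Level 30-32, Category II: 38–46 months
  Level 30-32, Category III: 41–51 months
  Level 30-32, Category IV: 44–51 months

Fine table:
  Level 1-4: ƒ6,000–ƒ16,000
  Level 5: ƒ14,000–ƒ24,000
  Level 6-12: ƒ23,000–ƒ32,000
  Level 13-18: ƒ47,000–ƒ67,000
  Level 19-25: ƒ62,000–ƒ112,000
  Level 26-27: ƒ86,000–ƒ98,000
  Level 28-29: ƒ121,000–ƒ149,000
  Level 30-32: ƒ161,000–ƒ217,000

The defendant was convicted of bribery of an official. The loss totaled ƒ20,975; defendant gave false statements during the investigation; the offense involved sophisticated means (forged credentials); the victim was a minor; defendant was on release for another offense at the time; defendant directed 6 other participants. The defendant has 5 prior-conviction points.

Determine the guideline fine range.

ƒ161,000–ƒ217,000

Base offense level for bribery of an official: 24.
R1 applies: 24 + 2 = 26.
R2 applies: 26 + 3 = 29.
R3 applies: 29 + 3 = 32.
R4 applies (level before this adjustment is 32 ≥ 5, so +5): 32 + 5 = 37.
R5 applies (level before this adjustment is 37 ≥ 16, so +3): 37 + 3 = 40.
R6 applies: 40 + 2 = 42.
Level 42 exceeds the maximum of 32; capped at 32.
Final offense level: 32.
Level 32 falls in the 30-32 band.
Fine table: Level 30-32 → ƒ161,000–ƒ217,000.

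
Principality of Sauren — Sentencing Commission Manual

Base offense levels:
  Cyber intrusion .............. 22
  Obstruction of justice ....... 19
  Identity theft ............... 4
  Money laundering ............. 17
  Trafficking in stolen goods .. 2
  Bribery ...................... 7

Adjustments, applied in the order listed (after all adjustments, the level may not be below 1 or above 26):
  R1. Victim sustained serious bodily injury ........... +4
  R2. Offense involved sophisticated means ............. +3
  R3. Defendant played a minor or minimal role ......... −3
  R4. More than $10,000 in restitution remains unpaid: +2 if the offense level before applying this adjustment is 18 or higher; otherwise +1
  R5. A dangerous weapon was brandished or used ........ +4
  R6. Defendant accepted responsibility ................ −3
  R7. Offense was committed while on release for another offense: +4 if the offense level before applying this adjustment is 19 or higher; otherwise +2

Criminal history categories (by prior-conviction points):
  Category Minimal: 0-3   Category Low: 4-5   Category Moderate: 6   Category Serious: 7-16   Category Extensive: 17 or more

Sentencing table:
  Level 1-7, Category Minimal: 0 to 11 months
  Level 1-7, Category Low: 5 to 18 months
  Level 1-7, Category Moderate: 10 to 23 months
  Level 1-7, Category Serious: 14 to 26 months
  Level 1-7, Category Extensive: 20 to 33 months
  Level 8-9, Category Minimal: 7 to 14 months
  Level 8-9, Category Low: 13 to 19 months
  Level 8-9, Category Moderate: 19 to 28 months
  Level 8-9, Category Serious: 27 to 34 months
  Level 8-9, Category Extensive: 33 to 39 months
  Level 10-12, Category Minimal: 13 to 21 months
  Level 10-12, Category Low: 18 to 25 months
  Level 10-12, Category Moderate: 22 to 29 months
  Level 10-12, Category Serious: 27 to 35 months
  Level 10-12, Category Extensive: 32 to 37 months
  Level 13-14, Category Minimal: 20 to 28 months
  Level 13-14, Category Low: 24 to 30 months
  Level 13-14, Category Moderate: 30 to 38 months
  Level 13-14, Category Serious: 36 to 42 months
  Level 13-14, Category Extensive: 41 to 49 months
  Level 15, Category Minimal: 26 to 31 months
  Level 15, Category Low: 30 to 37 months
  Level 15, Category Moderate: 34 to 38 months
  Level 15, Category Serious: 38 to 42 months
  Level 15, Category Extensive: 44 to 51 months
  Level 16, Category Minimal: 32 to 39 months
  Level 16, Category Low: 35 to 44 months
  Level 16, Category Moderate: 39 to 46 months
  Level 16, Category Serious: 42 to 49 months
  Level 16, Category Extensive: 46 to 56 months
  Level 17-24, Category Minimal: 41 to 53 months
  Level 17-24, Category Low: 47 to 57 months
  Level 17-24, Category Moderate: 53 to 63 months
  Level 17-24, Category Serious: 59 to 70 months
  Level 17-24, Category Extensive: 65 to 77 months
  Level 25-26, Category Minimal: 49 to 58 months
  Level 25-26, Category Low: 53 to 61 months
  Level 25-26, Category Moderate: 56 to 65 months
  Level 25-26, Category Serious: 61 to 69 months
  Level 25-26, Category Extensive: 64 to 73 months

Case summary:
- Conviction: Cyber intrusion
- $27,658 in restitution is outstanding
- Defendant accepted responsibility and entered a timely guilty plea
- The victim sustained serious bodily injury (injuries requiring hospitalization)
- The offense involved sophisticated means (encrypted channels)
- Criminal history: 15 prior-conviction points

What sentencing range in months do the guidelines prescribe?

61-69 months

Base offense level for cyber intrusion: 22.
R1 applies: 22 + 4 = 26.
R2 applies: 26 + 3 = 29.
R3 does not apply.
R4 applies (level before this adjustment is 29 ≥ 18, so +2): 29 + 2 = 31.
R6 applies: 31 − 3 = 28.
Level 28 exceeds the maximum of 26; capped at 26.
Final offense level: 26.
Criminal history: 15 prior points → Category Serious (7-16).
Level 26 falls in the 25-26 band.
Grid: Level 25-26 × Category Serious = 61-69 months.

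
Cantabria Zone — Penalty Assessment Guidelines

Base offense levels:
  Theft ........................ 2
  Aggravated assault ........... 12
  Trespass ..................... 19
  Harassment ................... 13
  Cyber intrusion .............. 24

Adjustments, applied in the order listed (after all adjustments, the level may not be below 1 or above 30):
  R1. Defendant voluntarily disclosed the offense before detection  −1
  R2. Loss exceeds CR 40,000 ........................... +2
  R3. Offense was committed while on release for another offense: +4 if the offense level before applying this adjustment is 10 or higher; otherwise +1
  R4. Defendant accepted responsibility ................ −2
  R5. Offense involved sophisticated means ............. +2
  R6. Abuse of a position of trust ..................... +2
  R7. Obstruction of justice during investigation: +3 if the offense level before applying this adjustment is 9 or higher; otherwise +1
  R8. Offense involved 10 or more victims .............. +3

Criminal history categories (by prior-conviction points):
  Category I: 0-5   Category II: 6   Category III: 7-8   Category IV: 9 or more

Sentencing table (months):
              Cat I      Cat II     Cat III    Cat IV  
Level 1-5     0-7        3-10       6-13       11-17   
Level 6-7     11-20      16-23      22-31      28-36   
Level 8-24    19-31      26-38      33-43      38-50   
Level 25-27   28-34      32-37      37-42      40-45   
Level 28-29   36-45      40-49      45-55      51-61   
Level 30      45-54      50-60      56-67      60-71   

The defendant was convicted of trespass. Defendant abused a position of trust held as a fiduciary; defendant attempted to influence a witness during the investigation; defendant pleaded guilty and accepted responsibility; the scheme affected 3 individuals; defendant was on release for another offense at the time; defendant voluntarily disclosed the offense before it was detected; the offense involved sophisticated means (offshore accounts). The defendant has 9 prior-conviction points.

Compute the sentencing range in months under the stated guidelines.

40-45 months

Base offense level for trespass: 19.
R1 applies: 19 − 1 = 18.
R2 does not apply.
R3 applies (level before this adjustment is 18 ≥ 10, so +4): 18 + 4 = 22.
R4 applies: 22 − 2 = 20.
R5 applies: 20 + 2 = 22.
R6 applies: 22 + 2 = 24.
R7 applies (level before this adjustment is 24 ≥ 9, so +3): 24 + 3 = 27.
R8 does not apply.
Final offense level: 27.
Criminal history: 9 prior points → Category IV (9+).
Level 27 falls in the 25-27 band.
Grid: Level 25-27 × Category IV = 40-45 months.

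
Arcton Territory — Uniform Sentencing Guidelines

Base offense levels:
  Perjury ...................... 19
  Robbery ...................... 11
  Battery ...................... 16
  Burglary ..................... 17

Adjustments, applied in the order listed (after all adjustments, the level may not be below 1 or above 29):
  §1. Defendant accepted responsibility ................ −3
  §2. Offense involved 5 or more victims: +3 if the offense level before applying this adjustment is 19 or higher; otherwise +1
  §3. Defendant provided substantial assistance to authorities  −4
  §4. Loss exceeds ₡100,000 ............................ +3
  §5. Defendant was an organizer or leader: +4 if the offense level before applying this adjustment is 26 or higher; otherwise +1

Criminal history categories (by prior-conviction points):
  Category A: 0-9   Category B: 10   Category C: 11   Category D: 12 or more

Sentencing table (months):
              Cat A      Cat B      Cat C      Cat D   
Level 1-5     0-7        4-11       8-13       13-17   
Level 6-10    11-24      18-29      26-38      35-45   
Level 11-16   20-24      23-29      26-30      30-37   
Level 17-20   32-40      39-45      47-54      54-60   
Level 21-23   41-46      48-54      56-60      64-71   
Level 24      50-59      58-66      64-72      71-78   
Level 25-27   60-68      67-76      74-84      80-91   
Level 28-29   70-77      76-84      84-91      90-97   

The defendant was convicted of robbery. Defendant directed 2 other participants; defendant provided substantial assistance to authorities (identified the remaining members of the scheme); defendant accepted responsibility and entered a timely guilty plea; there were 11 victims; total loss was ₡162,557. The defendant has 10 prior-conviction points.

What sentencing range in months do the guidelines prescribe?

18-29 months

Base offense level for robbery: 11.
§1 applies: 11 − 3 = 8.
§2 applies (level before this adjustment is 8 < 19, so +1): 8 + 1 = 9.
§3 applies: 9 − 4 = 5.
§4 applies: 5 + 3 = 8.
§5 applies (level before this adjustment is 8 < 26, so +1): 8 + 1 = 9.
Final offense level: 9.
Criminal history: 10 prior points → Category B (10).
Level 9 falls in the 6-10 band.
Grid: Level 6-10 × Category B = 18-29 months.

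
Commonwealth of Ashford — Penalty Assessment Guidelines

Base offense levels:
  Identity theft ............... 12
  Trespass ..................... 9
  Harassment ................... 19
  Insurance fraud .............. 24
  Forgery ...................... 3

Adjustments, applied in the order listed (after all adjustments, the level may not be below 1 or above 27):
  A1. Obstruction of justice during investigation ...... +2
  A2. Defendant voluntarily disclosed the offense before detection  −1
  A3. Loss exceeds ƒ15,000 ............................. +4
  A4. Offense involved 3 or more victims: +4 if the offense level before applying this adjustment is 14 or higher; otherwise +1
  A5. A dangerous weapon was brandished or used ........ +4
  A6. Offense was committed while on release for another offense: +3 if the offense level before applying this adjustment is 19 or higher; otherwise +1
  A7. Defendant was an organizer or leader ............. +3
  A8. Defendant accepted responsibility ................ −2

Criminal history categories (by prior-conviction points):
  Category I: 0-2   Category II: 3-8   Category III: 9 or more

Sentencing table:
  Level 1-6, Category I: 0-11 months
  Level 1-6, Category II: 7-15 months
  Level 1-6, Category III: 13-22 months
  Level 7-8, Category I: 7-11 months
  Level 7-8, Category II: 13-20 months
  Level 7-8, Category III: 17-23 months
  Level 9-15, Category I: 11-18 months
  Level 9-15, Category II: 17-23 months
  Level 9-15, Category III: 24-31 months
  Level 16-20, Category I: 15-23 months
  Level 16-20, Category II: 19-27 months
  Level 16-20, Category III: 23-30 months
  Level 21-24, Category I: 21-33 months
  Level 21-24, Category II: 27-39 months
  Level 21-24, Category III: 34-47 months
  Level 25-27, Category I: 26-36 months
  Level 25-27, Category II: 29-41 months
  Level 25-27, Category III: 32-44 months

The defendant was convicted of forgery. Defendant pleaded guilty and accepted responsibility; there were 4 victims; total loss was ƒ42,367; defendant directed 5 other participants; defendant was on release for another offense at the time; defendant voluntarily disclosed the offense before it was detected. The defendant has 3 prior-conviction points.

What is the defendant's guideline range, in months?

Base offense level for forgery: 3.
A1 does not apply.
A2 applies: 3 − 1 = 2.
A3 applies: 2 + 4 = 6.
A4 applies (level before this adjustment is 6 < 14, so +1): 6 + 1 = 7.
A5 does not apply.
A6 applies (level before this adjustment is 7 < 19, so +1): 7 + 1 = 8.
A7 applies: 8 + 3 = 11.
A8 applies: 11 − 2 = 9.
Final offense level: 9.
Criminal history: 3 prior points → Category II (3-8).
Level 9 falls in the 9-15 band.
Grid: Level 9-15 × Category II = 17-23 months.

17-23 months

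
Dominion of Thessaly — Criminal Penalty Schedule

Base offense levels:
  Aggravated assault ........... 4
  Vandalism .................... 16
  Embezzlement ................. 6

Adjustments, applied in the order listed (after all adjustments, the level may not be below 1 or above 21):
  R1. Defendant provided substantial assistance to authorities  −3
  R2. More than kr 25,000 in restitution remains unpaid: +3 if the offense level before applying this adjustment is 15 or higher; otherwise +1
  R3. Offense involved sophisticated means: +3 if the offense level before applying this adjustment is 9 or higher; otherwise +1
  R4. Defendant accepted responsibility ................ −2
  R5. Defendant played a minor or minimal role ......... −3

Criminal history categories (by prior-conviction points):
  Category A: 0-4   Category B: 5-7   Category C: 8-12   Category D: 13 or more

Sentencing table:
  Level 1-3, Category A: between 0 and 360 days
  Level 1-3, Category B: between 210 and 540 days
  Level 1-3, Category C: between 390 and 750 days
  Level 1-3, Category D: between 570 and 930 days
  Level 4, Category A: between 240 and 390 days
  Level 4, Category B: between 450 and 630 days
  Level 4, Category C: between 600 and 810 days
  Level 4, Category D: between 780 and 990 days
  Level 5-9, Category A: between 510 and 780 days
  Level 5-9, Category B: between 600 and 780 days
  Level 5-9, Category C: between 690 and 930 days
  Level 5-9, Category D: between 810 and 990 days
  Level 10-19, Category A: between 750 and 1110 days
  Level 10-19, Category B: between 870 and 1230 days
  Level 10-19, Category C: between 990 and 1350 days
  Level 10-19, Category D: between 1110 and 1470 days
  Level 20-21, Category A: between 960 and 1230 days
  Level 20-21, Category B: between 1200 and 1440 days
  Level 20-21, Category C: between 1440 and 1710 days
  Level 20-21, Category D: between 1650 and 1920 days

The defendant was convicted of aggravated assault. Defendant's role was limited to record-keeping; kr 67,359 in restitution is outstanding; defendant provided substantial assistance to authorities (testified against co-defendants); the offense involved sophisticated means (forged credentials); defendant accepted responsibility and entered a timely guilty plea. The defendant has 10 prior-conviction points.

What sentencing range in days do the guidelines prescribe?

390-750 days

Base offense level for aggravated assault: 4.
R1 applies: 4 − 3 = 1.
R2 applies (level before this adjustment is 1 < 15, so +1): 1 + 1 = 2.
R3 applies (level before this adjustment is 2 < 9, so +1): 2 + 1 = 3.
R4 applies: 3 − 2 = 1.
R5 applies: 1 − 3 = -2.
Level -2 is below the minimum of 1; floored at 1.
Final offense level: 1.
Criminal history: 10 prior points → Category C (8-12).
Level 1 falls in the 1-3 band.
Grid: Level 1-3 × Category C = 390-750 days.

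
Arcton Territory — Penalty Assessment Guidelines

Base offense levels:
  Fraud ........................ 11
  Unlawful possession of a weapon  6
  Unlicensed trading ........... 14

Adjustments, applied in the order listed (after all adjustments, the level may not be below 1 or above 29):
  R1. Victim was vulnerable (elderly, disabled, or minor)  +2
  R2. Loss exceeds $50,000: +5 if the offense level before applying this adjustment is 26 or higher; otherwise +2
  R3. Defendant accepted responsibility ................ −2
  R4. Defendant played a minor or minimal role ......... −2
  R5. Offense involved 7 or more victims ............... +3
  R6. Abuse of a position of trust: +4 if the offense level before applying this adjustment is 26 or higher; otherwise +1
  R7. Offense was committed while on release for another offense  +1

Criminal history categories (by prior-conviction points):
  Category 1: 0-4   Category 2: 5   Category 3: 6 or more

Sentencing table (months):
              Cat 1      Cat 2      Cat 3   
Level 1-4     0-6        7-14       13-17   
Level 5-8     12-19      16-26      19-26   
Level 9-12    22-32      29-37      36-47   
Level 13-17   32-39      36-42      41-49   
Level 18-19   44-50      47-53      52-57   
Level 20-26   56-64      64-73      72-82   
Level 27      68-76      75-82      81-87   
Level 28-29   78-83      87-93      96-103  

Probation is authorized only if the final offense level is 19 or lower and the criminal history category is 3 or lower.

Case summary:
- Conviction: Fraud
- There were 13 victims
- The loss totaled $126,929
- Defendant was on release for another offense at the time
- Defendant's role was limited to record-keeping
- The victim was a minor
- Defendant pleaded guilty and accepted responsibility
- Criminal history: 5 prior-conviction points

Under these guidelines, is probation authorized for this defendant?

Base offense level for fraud: 11.
R1 applies: 11 + 2 = 13.
R2 applies (level before this adjustment is 13 < 26, so +2): 13 + 2 = 15.
R3 applies: 15 − 2 = 13.
R4 applies: 13 − 2 = 11.
R5 applies: 11 + 3 = 14.
R7 applies: 14 + 1 = 15.
Final offense level: 15.
Criminal history: 5 prior points → Category 2 (5).
Level 15 falls in the 13-17 band.
Grid: Level 13-17 × Category 2 = 36-42 months.
Probation check: level 15 ≤ 19 and category 2 ≤ 3 → eligible.

Yes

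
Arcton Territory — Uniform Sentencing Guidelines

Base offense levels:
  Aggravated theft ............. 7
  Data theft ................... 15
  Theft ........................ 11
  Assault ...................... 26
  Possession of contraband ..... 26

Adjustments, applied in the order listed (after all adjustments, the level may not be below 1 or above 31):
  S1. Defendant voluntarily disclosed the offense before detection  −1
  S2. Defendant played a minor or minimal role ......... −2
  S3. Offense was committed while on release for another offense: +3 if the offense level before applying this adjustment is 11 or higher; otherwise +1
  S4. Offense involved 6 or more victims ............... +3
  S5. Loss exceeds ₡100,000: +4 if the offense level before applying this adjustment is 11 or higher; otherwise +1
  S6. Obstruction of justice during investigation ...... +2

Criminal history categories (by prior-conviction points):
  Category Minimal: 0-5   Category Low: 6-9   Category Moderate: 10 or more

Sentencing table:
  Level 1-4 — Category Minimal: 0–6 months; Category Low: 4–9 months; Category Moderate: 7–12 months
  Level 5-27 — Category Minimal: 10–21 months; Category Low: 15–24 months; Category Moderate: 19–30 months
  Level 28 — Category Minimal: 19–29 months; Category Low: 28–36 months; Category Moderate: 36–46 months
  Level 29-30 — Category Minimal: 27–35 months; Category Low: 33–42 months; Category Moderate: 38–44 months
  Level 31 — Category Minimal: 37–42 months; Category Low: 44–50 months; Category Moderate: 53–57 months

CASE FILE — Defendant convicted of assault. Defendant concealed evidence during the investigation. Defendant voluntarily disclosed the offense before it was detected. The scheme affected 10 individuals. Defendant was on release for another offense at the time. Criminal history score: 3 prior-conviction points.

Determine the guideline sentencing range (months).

Base offense level for assault: 26.
S1 applies: 26 − 1 = 25.
S2 does not apply.
S3 applies (level before this adjustment is 25 ≥ 11, so +3): 25 + 3 = 28.
S4 applies: 28 + 3 = 31.
S6 applies: 31 + 2 = 33.
Level 33 exceeds the maximum of 31; capped at 31.
Final offense level: 31.
Criminal history: 3 prior points → Category Minimal (0-5).
Level 31 falls in the 31 band.
Grid: Level 31 × Category Minimal = 37-42 months.

37-42 months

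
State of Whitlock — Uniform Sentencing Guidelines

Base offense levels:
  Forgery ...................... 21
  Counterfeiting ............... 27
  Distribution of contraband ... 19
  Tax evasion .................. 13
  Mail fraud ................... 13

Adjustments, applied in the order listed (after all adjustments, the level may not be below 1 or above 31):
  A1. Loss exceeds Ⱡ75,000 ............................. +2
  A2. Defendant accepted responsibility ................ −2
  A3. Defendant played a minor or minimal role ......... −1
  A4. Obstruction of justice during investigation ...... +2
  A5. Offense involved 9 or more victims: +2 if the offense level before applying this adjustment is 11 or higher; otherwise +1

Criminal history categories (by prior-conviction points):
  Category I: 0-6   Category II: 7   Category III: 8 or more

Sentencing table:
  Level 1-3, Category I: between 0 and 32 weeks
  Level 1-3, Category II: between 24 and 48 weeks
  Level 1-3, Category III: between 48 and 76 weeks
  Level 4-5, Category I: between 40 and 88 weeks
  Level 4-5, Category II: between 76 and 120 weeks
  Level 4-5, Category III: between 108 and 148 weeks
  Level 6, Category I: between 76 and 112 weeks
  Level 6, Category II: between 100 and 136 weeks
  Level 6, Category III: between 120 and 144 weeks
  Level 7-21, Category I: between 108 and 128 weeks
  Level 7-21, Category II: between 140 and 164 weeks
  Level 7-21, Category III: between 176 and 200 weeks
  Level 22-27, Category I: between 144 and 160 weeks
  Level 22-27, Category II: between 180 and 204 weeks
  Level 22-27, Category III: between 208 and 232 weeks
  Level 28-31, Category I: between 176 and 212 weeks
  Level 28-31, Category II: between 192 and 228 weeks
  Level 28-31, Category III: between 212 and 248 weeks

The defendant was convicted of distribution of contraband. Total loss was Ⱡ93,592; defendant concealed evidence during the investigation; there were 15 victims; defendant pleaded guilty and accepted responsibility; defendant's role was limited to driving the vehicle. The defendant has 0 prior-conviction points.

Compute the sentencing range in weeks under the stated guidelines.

144-160 weeks

Base offense level for distribution of contraband: 19.
A1 applies: 19 + 2 = 21.
A2 applies: 21 − 2 = 19.
A3 applies: 19 − 1 = 18.
A4 applies: 18 + 2 = 20.
A5 applies (level before this adjustment is 20 ≥ 11, so +2): 20 + 2 = 22.
Final offense level: 22.
Criminal history: 0 prior points → Category I (0-6).
Level 22 falls in the 22-27 band.
Grid: Level 22-27 × Category I = 144-160 weeks.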